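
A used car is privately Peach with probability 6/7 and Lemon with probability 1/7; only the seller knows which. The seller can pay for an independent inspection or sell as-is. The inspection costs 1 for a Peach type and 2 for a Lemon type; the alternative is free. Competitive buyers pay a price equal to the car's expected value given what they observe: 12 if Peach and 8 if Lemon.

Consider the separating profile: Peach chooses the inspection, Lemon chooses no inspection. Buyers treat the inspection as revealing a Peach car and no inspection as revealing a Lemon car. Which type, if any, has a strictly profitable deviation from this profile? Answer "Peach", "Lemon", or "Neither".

The inspection pays 12; no inspection pays 8.
Peach: assigned the inspection, nets 12 − 1 = 11; deviating to no inspection nets 8.
Lemon: assigned no inspection, nets 8; deviating to the inspection nets 12 − 2 = 10.
The Lemon type gains 2 by deviating.

Lemon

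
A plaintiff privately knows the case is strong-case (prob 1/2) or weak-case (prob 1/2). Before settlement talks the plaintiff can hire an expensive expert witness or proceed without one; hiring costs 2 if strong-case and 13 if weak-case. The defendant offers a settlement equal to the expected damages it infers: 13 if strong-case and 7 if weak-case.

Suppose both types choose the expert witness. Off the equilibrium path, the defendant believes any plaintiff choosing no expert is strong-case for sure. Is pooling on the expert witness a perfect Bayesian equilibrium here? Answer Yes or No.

No

On path, the defendant holds the prior and pays 1/2·13 + 1/2·7 = 10. Off path (no expert), believing strong-case, it pays 13.
strong-case: the expert witness nets 10 − 2 = 8; no expert nets 13. strong-case would deviate.
weak-case: the expert witness nets 10 − 13 = -3; no expert nets 13. weak-case would deviate.
A type deviates, so pooling fails.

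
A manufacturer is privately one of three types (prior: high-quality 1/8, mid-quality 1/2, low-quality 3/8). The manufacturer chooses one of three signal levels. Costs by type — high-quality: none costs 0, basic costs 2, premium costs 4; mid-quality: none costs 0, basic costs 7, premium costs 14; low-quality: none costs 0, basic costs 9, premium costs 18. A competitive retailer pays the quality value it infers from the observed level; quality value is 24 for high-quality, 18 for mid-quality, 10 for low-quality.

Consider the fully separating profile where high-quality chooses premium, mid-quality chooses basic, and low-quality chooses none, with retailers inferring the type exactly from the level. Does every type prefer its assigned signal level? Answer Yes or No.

Yes

Separating prices: premium → 24, basic → 18, none → 10.
high-quality (assigned premium): none: 10 − 0 = 10; basic: 18 − 2 = 16; premium: 24 − 4 = 20. high-quality stays.
mid-quality (assigned basic): none: 10 − 0 = 10; basic: 18 − 7 = 11; premium: 24 − 14 = 10. mid-quality stays.
low-quality (assigned none): none: 10 − 0 = 10; basic: 18 − 9 = 9; premium: 24 − 18 = 6. low-quality stays.
Every type prefers its assigned level; separation holds.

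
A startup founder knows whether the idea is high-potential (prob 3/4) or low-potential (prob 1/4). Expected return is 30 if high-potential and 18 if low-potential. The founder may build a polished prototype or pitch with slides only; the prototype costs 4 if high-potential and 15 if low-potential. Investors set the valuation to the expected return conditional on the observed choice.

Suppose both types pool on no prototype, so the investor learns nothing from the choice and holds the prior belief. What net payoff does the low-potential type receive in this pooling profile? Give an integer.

27

Pooled valuation = 3/4·30 + 1/4·18 = 27.
low-potential pays no cost for no prototype, so net payoff = 27.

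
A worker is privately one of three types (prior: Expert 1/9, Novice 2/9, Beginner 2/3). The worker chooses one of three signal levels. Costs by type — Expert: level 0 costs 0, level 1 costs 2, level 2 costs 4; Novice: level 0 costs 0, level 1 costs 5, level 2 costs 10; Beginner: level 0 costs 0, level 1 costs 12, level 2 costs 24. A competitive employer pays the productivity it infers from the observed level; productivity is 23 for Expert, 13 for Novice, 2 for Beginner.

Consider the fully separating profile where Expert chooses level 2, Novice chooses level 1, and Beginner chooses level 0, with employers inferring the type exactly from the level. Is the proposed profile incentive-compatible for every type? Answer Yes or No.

No

Separating wages: level 2 → 23, level 1 → 13, level 0 → 2.
Expert (assigned level 2): level 0: 2 − 0 = 2; level 1: 13 − 2 = 11; level 2: 23 − 4 = 19. Expert stays.
Novice (assigned level 1): level 0: 2 − 0 = 2; level 1: 13 − 5 = 8; level 2: 23 − 10 = 13. Novice prefers level 2.
Beginner (assigned level 0): level 0: 2 − 0 = 2; level 1: 13 − 12 = 1; level 2: 23 − 24 = -1. Beginner stays.
At least one type deviates; the separating profile fails.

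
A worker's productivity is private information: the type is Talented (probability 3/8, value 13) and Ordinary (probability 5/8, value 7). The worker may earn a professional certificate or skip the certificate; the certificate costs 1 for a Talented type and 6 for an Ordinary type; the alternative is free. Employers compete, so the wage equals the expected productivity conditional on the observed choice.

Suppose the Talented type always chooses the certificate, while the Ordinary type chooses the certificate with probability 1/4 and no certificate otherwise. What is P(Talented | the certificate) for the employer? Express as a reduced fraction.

P(the certificate) = (3/8)·1 + (5/8)·(1/4) = 17/32.
By Bayes' rule, P(Talented | the certificate) = (3/8) / (17/32) = 12/17.

12/17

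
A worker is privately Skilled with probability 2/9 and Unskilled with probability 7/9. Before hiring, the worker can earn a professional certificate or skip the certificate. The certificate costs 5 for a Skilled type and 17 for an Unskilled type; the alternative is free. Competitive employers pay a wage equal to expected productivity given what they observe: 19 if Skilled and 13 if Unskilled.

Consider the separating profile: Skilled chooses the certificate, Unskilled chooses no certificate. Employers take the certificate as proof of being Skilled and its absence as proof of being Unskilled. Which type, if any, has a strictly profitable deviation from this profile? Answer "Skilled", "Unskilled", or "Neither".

The certificate pays 19; no certificate pays 13.
Skilled: assigned the certificate, nets 19 − 5 = 14; deviating to no certificate nets 13.
Unskilled: assigned no certificate, nets 13; deviating to the certificate nets 19 − 17 = 2.
Both types strictly prefer their assigned action; no profitable deviation.

Neither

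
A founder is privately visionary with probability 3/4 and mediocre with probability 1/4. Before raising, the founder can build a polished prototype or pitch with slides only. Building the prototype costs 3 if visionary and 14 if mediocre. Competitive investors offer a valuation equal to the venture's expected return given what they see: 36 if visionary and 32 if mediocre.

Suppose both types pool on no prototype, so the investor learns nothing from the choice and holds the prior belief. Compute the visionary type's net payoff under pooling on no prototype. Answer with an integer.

35

Pooled valuation = 3/4·36 + 1/4·32 = 35.
visionary pays no cost for no prototype, so net payoff = 35.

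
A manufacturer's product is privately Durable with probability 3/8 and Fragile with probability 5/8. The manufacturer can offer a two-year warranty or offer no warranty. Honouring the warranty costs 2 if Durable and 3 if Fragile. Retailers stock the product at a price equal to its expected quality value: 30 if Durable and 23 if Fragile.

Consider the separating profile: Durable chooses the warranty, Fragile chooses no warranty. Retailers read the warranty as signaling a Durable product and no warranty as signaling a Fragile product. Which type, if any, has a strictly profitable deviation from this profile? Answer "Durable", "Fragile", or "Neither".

Fragile

The warranty pays 30; no warranty pays 23.
Durable: assigned the warranty, nets 30 − 2 = 28; deviating to no warranty nets 23.
Fragile: assigned no warranty, nets 23; deviating to the warranty nets 30 − 3 = 27.
The Fragile type gains 4 by deviating.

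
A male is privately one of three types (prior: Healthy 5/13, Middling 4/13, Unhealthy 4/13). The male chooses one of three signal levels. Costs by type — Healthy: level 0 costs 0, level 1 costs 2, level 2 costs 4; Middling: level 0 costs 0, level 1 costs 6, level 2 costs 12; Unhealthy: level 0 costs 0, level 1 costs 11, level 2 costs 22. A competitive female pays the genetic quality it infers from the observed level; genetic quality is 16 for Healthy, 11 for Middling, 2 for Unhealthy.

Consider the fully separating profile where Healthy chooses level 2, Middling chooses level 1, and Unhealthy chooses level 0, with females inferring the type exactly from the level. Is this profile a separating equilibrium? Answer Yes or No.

Separating mating payoffs: level 2 → 16, level 1 → 11, level 0 → 2.
Healthy (assigned level 2): level 0: 2 − 0 = 2; level 1: 11 − 2 = 9; level 2: 16 − 4 = 12. Healthy stays.
Middling (assigned level 1): level 0: 2 − 0 = 2; level 1: 11 − 6 = 5; level 2: 16 − 12 = 4. Middling stays.
Unhealthy (assigned level 0): level 0: 2 − 0 = 2; level 1: 11 − 11 = 0; level 2: 16 − 22 = -6. Unhealthy stays.
Every type prefers its assigned level; separation holds.

Yes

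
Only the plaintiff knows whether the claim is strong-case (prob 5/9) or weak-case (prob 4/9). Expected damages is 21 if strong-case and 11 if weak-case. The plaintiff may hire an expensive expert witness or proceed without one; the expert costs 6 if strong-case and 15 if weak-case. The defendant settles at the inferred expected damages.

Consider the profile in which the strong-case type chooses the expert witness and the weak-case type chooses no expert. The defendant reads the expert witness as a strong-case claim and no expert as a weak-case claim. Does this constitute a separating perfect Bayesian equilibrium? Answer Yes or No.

Under these beliefs, the expert witness earns settlement 21 and no expert earns settlement 11.
strong-case: the expert witness nets 21 − 6 = 15; no expert nets 11. strong-case prefers the expert witness.
weak-case: the expert witness nets 21 − 15 = 6; no expert nets 11. weak-case prefers no expert.
Neither type deviates, so the separating profile is an equilibrium.

Yes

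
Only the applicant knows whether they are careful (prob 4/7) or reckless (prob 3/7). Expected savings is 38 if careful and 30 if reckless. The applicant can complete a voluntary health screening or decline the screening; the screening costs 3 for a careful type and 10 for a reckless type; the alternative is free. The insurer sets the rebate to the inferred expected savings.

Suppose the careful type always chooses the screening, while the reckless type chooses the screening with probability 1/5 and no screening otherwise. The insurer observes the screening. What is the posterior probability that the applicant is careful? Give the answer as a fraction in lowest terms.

P(the screening) = (4/7)·1 + (3/7)·(1/5) = 23/35.
By Bayes' rule, P(careful | the screening) = (4/7) / (23/35) = 20/23.

20/23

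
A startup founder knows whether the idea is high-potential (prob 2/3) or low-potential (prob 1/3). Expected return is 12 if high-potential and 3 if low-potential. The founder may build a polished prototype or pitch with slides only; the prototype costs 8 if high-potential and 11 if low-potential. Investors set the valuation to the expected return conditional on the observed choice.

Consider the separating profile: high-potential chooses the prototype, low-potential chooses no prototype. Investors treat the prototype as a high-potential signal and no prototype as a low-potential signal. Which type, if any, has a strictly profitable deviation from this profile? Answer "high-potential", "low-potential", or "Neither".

The prototype pays 12; no prototype pays 3.
high-potential: assigned the prototype, nets 12 − 8 = 4; deviating to no prototype nets 3.
low-potential: assigned no prototype, nets 3; deviating to the prototype nets 12 − 11 = 1.
Both types strictly prefer their assigned action; no profitable deviation.

Neither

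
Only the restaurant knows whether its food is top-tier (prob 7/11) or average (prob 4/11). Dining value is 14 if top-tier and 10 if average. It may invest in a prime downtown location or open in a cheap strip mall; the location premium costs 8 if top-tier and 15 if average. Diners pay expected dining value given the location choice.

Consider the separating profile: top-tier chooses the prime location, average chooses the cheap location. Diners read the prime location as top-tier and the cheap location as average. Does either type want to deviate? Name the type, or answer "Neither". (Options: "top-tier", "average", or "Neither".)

top-tier

The prime location pays 14; the cheap location pays 10.
top-tier: assigned the prime location, nets 14 − 8 = 6; deviating to the cheap location nets 10.
average: assigned the cheap location, nets 10; deviating to the prime location nets 14 − 15 = -1.
The top-tier type gains 4 by deviating.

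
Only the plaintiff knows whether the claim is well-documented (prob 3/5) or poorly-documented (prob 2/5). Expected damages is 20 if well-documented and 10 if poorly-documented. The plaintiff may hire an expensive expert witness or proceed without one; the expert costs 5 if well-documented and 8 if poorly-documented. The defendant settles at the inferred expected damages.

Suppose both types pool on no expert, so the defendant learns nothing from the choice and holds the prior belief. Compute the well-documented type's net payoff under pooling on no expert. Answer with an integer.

16

Pooled settlement = 3/5·20 + 2/5·10 = 16.
well-documented pays no cost for no expert, so net payoff = 16.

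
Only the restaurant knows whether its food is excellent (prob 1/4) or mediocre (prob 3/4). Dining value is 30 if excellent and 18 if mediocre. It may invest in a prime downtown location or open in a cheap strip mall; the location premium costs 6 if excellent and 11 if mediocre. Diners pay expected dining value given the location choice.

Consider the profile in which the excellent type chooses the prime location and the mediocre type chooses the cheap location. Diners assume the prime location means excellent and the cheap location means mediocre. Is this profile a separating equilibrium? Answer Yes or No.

No

Under these beliefs, the prime location earns price premium 30 and the cheap location earns price premium 18.
excellent: the prime location nets 30 − 6 = 24; the cheap location nets 18. excellent prefers the prime location.
mediocre: the prime location nets 30 − 11 = 19; the cheap location nets 18. mediocre would deviate to the prime location.
mediocre has a profitable deviation, so the profile is not an equilibrium.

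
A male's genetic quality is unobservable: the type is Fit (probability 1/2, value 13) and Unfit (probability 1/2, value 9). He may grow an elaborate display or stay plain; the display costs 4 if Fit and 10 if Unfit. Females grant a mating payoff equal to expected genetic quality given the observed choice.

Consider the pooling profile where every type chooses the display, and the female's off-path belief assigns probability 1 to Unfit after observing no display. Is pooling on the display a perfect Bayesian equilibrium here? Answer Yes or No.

No

On path, the female holds the prior and pays 1/2·13 + 1/2·9 = 11. Off path (no display), believing Unfit, it pays 9.
Fit: the display nets 11 − 4 = 7; no display nets 9. Fit would deviate.
Unfit: the display nets 11 − 10 = 1; no display nets 9. Unfit would deviate.
A type deviates, so pooling fails.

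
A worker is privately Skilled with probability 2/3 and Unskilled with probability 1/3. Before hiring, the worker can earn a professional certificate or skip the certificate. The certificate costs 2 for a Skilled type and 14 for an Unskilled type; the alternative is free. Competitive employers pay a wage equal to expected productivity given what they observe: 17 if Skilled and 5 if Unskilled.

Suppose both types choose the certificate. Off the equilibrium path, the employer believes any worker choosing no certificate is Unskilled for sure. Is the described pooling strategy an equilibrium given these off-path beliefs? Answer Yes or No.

On path, the employer holds the prior and pays 2/3·17 + 1/3·5 = 13. Off path (no certificate), believing Unskilled, it pays 5.
Skilled: the certificate nets 13 − 2 = 11; no certificate nets 5. Skilled stays.
Unskilled: the certificate nets 13 − 14 = -1; no certificate nets 5. Unskilled would deviate.
A type deviates, so pooling fails.

No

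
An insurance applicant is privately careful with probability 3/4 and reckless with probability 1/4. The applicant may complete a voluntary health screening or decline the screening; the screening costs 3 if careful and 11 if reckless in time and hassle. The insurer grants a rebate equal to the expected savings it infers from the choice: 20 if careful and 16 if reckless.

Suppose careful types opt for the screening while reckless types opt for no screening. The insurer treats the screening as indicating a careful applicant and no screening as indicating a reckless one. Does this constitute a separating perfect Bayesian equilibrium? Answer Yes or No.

Yes

Under these beliefs, the screening earns rebate 20 and no screening earns rebate 16.
careful: the screening nets 20 − 3 = 17; no screening nets 16. careful prefers the screening.
reckless: the screening nets 20 − 11 = 9; no screening nets 16. reckless prefers no screening.
Neither type deviates, so the separating profile is an equilibrium.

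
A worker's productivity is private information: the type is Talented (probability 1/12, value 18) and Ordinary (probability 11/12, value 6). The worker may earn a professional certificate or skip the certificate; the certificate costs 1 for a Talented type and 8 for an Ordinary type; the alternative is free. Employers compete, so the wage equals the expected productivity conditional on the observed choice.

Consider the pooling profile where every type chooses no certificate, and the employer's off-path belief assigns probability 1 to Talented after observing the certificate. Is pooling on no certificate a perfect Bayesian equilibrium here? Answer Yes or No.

On path, the employer holds the prior and pays 1/12·18 + 11/12·6 = 7. Off path (the certificate), believing Talented, it pays 18.
Talented: no certificate nets 7; the certificate nets 18 − 1 = 17. Talented would deviate.
Ordinary: no certificate nets 7; the certificate nets 18 − 8 = 10. Ordinary would deviate.
A type deviates, so pooling fails.

No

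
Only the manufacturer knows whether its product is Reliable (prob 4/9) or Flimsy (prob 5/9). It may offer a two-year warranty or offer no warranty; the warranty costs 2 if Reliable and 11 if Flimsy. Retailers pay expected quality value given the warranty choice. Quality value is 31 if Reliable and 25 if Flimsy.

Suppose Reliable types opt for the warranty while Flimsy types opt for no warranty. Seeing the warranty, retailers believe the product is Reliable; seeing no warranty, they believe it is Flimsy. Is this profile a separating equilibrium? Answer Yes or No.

Under these beliefs, the warranty earns price 31 and no warranty earns price 25.
Reliable: the warranty nets 31 − 2 = 29; no warranty nets 25. Reliable prefers the warranty.
Flimsy: the warranty nets 31 − 11 = 20; no warranty nets 25. Flimsy prefers no warranty.
Neither type deviates, so the separating profile is an equilibrium.

Yes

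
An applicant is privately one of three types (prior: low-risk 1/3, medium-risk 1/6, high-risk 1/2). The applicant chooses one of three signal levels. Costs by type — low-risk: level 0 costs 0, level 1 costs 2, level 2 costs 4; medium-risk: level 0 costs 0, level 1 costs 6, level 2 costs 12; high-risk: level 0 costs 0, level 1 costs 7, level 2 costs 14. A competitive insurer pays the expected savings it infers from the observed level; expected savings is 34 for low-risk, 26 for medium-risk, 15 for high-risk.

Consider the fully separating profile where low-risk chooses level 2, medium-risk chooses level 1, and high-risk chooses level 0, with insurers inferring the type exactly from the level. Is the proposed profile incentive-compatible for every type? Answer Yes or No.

Separating rebates: level 2 → 34, level 1 → 26, level 0 → 15.
low-risk (assigned level 2): level 0: 15 − 0 = 15; level 1: 26 − 2 = 24; level 2: 34 − 4 = 30. low-risk stays.
medium-risk (assigned level 1): level 0: 15 − 0 = 15; level 1: 26 − 6 = 20; level 2: 34 − 12 = 22. medium-risk prefers level 2.
high-risk (assigned level 0): level 0: 15 − 0 = 15; level 1: 26 − 7 = 19; level 2: 34 − 14 = 20. high-risk prefers level 2.
At least one type deviates; the separating profile fails.

No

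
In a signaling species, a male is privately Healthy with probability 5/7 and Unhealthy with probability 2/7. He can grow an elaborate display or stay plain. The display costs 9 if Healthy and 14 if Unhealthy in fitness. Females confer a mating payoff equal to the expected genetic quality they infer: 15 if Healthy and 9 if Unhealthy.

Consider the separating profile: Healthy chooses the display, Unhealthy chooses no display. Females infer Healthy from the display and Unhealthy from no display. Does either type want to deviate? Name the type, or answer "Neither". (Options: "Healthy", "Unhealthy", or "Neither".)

The display pays 15; no display pays 9.
Healthy: assigned the display, nets 15 − 9 = 6; deviating to no display nets 9.
Unhealthy: assigned no display, nets 9; deviating to the display nets 15 − 14 = 1.
The Healthy type gains 3 by deviating.

Healthy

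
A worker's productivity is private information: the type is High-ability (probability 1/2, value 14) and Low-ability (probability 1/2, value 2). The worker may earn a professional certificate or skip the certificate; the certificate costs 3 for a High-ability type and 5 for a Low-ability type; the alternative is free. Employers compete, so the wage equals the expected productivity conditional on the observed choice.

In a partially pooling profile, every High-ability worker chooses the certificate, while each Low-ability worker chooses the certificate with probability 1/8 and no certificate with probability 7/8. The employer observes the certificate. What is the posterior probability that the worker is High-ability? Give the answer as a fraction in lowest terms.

8/9

P(the certificate) = (1/2)·1 + (1/2)·(1/8) = 9/16.
By Bayes' rule, P(High-ability | the certificate) = (1/2) / (9/16) = 8/9.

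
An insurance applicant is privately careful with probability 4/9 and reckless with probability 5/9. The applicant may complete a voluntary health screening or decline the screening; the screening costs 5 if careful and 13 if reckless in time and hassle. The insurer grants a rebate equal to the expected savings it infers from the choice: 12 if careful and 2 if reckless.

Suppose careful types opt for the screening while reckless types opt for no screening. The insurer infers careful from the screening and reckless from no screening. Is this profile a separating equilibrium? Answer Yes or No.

Yes

Under these beliefs, the screening earns rebate 12 and no screening earns rebate 2.
careful: the screening nets 12 − 5 = 7; no screening nets 2. careful prefers the screening.
reckless: the screening nets 12 − 13 = -1; no screening nets 2. reckless prefers no screening.
Neither type deviates, so the separating profile is an equilibrium.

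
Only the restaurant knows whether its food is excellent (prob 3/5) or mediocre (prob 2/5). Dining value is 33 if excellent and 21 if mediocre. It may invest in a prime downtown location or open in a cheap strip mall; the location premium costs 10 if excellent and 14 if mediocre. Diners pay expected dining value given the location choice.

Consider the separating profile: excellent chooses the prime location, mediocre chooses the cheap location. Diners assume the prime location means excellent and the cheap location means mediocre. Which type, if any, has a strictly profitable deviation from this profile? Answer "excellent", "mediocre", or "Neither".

The prime location pays 33; the cheap location pays 21.
excellent: assigned the prime location, nets 33 − 10 = 23; deviating to the cheap location nets 21.
mediocre: assigned the cheap location, nets 21; deviating to the prime location nets 33 − 14 = 19.
Both types strictly prefer their assigned action; no profitable deviation.

Neither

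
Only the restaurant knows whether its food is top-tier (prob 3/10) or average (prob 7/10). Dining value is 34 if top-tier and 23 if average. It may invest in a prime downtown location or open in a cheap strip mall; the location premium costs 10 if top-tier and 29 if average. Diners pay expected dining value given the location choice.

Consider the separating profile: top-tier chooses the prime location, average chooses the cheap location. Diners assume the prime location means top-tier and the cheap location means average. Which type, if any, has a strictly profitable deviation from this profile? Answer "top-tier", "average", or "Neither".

Neither

The prime location pays 34; the cheap location pays 23.
top-tier: assigned the prime location, nets 34 − 10 = 24; deviating to the cheap location nets 23.
average: assigned the cheap location, nets 23; deviating to the prime location nets 34 − 29 = 5.
Both types strictly prefer their assigned action; no profitable deviation.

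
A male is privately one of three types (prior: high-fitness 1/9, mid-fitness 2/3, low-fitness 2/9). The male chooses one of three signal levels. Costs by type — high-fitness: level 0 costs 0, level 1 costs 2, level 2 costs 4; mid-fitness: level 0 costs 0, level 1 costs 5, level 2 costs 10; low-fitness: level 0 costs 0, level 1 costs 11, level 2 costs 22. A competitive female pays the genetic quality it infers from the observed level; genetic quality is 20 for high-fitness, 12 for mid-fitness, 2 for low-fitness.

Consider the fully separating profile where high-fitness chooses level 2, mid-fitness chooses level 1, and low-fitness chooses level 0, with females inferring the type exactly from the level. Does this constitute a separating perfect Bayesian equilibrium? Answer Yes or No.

Separating mating payoffs: level 2 → 20, level 1 → 12, level 0 → 2.
high-fitness (assigned level 2): level 0: 2 − 0 = 2; level 1: 12 − 2 = 10; level 2: 20 − 4 = 16. high-fitness stays.
mid-fitness (assigned level 1): level 0: 2 − 0 = 2; level 1: 12 − 5 = 7; level 2: 20 − 10 = 10. mid-fitness prefers level 2.
low-fitness (assigned level 0): level 0: 2 − 0 = 2; level 1: 12 − 11 = 1; level 2: 20 − 22 = -2. low-fitness stays.
At least one type deviates; the separating profile fails.

No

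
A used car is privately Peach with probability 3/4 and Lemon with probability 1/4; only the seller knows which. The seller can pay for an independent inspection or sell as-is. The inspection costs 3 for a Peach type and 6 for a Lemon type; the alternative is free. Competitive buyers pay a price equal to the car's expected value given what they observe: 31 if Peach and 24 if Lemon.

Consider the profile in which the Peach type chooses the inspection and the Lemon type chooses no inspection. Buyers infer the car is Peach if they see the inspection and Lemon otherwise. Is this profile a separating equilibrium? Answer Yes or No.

Under these beliefs, the inspection earns price 31 and no inspection earns price 24.
Peach: the inspection nets 31 − 3 = 28; no inspection nets 24. Peach prefers the inspection.
Lemon: the inspection nets 31 − 6 = 25; no inspection nets 24. Lemon would deviate to the inspection.
Lemon has a profitable deviation, so the profile is not an equilibrium.

No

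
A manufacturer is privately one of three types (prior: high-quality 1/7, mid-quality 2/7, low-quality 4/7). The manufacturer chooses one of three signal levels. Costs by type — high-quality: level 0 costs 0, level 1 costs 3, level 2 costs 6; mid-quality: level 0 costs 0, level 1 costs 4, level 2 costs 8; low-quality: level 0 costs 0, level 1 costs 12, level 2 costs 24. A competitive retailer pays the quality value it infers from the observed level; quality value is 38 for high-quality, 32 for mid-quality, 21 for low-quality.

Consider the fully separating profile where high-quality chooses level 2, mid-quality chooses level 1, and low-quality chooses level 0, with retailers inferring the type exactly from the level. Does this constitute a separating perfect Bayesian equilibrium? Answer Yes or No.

No

Separating prices: level 2 → 38, level 1 → 32, level 0 → 21.
high-quality (assigned level 2): level 0: 21 − 0 = 21; level 1: 32 − 3 = 29; level 2: 38 − 6 = 32. high-quality stays.
mid-quality (assigned level 1): level 0: 21 − 0 = 21; level 1: 32 − 4 = 28; level 2: 38 − 8 = 30. mid-quality prefers level 2.
low-quality (assigned level 0): level 0: 21 − 0 = 21; level 1: 32 − 12 = 20; level 2: 38 − 24 = 14. low-quality stays.
At least one type deviates; the separating profile fails.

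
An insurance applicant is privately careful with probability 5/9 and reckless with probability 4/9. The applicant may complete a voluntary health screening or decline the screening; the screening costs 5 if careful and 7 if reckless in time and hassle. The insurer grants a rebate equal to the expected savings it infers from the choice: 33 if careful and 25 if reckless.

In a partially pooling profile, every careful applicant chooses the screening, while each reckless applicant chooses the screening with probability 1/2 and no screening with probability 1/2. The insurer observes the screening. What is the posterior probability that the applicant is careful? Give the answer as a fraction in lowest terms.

P(the screening) = (5/9)·1 + (4/9)·(1/2) = 7/9.
By Bayes' rule, P(careful | the screening) = (5/9) / (7/9) = 5/7.

5/7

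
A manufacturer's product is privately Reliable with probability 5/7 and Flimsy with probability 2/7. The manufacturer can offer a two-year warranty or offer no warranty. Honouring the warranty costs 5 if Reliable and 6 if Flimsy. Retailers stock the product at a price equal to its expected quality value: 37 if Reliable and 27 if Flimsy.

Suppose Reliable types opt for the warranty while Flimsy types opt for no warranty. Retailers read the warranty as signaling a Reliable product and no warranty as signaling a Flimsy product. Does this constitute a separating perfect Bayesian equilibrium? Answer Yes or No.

No

Under these beliefs, the warranty earns price 37 and no warranty earns price 27.
Reliable: the warranty nets 37 − 5 = 32; no warranty nets 27. Reliable prefers the warranty.
Flimsy: the warranty nets 37 − 6 = 31; no warranty nets 27. Flimsy would deviate to the warranty.
Flimsy has a profitable deviation, so the profile is not an equilibrium.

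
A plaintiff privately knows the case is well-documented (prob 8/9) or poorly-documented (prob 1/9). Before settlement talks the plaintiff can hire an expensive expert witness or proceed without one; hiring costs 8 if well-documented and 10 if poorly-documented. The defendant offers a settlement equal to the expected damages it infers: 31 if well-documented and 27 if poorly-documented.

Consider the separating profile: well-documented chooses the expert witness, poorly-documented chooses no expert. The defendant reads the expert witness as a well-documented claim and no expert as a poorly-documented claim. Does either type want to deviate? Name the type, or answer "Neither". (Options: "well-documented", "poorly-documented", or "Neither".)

The expert witness pays 31; no expert pays 27.
well-documented: assigned the expert witness, nets 31 − 8 = 23; deviating to no expert nets 27.
poorly-documented: assigned no expert, nets 27; deviating to the expert witness nets 31 − 10 = 21.
The well-documented type gains 4 by deviating.

well-documented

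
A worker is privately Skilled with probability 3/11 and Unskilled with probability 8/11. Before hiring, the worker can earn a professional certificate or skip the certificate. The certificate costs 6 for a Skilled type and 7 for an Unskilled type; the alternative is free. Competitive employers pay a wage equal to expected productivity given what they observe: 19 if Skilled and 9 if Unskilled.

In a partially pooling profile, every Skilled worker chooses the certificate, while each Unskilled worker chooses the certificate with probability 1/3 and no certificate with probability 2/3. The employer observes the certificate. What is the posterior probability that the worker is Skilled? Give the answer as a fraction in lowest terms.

9/17

P(the certificate) = (3/11)·1 + (8/11)·(1/3) = 17/33.
By Bayes' rule, P(Skilled | the certificate) = (3/11) / (17/33) = 9/17.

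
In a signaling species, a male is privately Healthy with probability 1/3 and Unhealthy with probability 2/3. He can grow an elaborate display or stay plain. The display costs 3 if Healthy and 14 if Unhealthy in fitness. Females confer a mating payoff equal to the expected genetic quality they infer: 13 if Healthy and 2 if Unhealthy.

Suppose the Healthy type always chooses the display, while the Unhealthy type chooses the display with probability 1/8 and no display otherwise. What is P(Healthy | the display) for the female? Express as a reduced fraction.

P(the display) = (1/3)·1 + (2/3)·(1/8) = 5/12.
By Bayes' rule, P(Healthy | the display) = (1/3) / (5/12) = 4/5.

4/5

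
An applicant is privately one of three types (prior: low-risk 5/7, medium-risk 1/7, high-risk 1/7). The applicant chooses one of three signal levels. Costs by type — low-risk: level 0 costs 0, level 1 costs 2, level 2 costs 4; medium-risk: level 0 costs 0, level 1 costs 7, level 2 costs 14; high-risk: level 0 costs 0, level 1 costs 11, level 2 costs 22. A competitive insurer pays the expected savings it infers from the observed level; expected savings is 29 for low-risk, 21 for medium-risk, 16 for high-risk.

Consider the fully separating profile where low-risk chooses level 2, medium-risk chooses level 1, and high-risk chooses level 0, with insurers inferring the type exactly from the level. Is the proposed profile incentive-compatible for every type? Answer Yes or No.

Separating rebates: level 2 → 29, level 1 → 21, level 0 → 16.
low-risk (assigned level 2): level 0: 16 − 0 = 16; level 1: 21 − 2 = 19; level 2: 29 − 4 = 25. low-risk stays.
medium-risk (assigned level 1): level 0: 16 − 0 = 16; level 1: 21 − 7 = 14; level 2: 29 − 14 = 15. medium-risk prefers level 0.
high-risk (assigned level 0): level 0: 16 − 0 = 16; level 1: 21 − 11 = 10; level 2: 29 − 22 = 7. high-risk stays.
At least one type deviates; the separating profile fails.

No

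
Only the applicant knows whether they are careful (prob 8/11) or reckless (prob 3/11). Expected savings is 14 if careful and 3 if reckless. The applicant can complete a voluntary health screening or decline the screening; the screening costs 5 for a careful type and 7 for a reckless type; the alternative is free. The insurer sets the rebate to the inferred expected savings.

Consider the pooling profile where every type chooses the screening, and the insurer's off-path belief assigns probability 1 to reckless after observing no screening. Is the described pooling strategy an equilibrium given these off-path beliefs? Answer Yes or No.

Yes

On path, the insurer holds the prior and pays 8/11·14 + 3/11·3 = 11. Off path (no screening), believing reckless, it pays 3.
careful: the screening nets 11 − 5 = 6; no screening nets 3. careful stays.
reckless: the screening nets 11 − 7 = 4; no screening nets 3. reckless stays.
No type deviates, so pooling is sustained.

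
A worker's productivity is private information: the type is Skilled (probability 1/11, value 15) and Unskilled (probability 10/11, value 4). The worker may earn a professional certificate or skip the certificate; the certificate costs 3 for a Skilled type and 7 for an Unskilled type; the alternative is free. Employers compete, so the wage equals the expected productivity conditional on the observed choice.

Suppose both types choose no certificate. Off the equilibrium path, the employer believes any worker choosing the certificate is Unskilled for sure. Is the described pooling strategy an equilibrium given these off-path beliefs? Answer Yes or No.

On path, the employer holds the prior and pays 1/11·15 + 10/11·4 = 5. Off path (the certificate), believing Unskilled, it pays 4.
Skilled: no certificate nets 5; the certificate nets 4 − 3 = 1. Skilled stays.
Unskilled: no certificate nets 5; the certificate nets 4 − 7 = -3. Unskilled stays.
No type deviates, so pooling is sustained.

Yes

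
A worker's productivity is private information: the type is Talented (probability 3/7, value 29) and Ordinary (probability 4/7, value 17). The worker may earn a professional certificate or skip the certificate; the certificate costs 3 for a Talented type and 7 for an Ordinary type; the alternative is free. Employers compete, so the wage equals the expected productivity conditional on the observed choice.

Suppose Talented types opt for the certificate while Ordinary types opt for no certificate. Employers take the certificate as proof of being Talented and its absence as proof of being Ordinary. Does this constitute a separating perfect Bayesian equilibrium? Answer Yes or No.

Under these beliefs, the certificate earns wage 29 and no certificate earns wage 17.
Talented: the certificate nets 29 − 3 = 26; no certificate nets 17. Talented prefers the certificate.
Ordinary: the certificate nets 29 − 7 = 22; no certificate nets 17. Ordinary would deviate to the certificate.
Ordinary has a profitable deviation, so the profile is not an equilibrium.

No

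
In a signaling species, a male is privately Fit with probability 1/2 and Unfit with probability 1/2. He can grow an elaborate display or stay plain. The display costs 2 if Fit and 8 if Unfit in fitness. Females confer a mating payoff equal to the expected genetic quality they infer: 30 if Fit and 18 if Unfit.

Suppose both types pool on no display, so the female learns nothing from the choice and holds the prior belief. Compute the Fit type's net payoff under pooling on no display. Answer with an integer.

24

Pooled mating payoff = 1/2·30 + 1/2·18 = 24.
Fit pays no cost for no display, so net payoff = 24.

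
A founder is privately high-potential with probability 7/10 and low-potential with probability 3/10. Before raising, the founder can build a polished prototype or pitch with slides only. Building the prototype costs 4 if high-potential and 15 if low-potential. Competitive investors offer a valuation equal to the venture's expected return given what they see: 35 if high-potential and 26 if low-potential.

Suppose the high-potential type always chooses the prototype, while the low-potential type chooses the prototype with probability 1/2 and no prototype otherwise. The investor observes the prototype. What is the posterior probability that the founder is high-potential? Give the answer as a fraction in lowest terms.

P(the prototype) = (7/10)·1 + (3/10)·(1/2) = 17/20.
By Bayes' rule, P(high-potential | the prototype) = (7/10) / (17/20) = 14/17.

14/17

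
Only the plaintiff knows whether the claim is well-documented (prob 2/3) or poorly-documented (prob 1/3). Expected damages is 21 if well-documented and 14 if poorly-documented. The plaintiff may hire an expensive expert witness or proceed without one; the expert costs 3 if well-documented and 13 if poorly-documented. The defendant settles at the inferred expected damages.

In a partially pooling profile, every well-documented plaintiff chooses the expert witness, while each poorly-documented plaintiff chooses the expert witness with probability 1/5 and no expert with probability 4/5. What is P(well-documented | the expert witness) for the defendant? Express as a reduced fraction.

P(the expert witness) = (2/3)·1 + (1/3)·(1/5) = 11/15.
By Bayes' rule, P(well-documented | the expert witness) = (2/3) / (11/15) = 10/11.

10/11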